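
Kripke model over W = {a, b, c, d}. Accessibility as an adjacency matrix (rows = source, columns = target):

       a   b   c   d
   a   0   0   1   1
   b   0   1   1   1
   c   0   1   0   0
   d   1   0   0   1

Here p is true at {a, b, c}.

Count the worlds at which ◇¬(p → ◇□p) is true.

2

a: successors {c, d}; ¬(p → ◇□p) there: c:T, d:F. ✓
b: successors {b, c, d}; ¬(p → ◇□p) there: b:F, c:T, d:F. ✓
c: successors {b}; ¬(p → ◇□p) there: b:F. ✗
d: successors {a, d}; ¬(p → ◇□p) there: a:F, d:F. ✗
Satisfying worlds: {a, b}.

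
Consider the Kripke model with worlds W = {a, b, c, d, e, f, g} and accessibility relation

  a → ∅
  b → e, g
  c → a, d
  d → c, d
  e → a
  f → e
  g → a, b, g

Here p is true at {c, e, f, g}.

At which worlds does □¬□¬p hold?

a: no successors, so □¬□¬p holds vacuously. ✓
b: successors {e, g}; ¬□¬p there: e:F, g:T. ✗
c: successors {a, d}; ¬□¬p there: a:F, d:T. ✗
d: successors {c, d}; ¬□¬p there: c:F, d:T. ✗
e: successors {a}; ¬□¬p there: a:F. ✗
f: successors {e}; ¬□¬p there: e:F. ✗
g: successors {a, b, g}; ¬□¬p there: a:F, b:T, g:T. ✗

{a}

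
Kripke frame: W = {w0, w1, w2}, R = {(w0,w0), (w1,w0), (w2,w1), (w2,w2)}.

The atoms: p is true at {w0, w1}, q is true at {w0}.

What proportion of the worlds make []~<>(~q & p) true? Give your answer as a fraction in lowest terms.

2/3

w0: successors {w0}; ~<>(~q & p) there: w0:T. ✓
w1: successors {w0}; ~<>(~q & p) there: w0:T. ✓
w2: successors {w1, w2}; ~<>(~q & p) there: w1:T, w2:F. ✗
That's 2 of 3 worlds, so 2/3.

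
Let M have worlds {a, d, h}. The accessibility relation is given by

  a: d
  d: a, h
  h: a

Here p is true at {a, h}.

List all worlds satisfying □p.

{d, h}

a: successors {d}; p there: d:F. ✗
d: successors {a, h}; p there: a:T, h:T. ✓
h: successors {a}; p there: a:T. ✓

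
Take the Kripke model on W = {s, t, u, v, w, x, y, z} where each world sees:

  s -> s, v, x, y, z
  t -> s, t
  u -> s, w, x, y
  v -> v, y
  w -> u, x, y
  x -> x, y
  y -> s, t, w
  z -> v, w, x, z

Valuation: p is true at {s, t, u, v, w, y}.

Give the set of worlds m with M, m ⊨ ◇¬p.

{s, u, w, x, z}

s: successors {s, v, x, y, z}; ¬p there: s:F, v:F, x:T, y:F, z:T. ✓
t: successors {s, t}; ¬p there: s:F, t:F. ✗
u: successors {s, w, x, y}; ¬p there: s:F, w:F, x:T, y:F. ✓
v: successors {v, y}; ¬p there: v:F, y:F. ✗
w: successors {u, x, y}; ¬p there: u:F, x:T, y:F. ✓
x: successors {x, y}; ¬p there: x:T, y:F. ✓
y: successors {s, t, w}; ¬p there: s:F, t:F, w:F. ✗
z: successors {v, w, x, z}; ¬p there: v:F, w:F, x:T, z:T. ✓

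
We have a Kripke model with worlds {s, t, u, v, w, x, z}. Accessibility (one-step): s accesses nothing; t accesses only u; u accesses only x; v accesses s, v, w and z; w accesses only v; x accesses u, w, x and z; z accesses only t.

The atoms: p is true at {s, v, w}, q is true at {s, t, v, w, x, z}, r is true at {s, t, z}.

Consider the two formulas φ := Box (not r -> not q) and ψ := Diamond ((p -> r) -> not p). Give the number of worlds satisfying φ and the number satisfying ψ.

For Box (not r -> not q):
s: no successors, so Box (not r -> not q) holds vacuously. ✓
t: successors {u}; not r -> not q there: u:T. ✓
u: successors {x}; not r -> not q there: x:F. ✗
v: successors {s, v, w, z}; not r -> not q there: s:T, v:F, w:F, z:T. ✗
w: successors {v}; not r -> not q there: v:F. ✗
x: successors {u, w, x, z}; not r -> not q there: u:T, w:F, x:F, z:T. ✗
z: successors {t}; not r -> not q there: t:T. ✓
— 3 worlds.
For Diamond ((p -> r) -> not p):
s: no successors, so Diamond ((p -> r) -> not p) fails. ✗
t: successors {u}; (p -> r) -> not p there: u:T. ✓
u: successors {x}; (p -> r) -> not p there: x:T. ✓
v: successors {s, v, w, z}; (p -> r) -> not p there: s:F, v:T, w:T, z:T. ✓
w: successors {v}; (p -> r) -> not p there: v:T. ✓
x: successors {u, w, x, z}; (p -> r) -> not p there: u:T, w:T, x:T, z:T. ✓
z: successors {t}; (p -> r) -> not p there: t:T. ✓
— 6 worlds.

3 and 6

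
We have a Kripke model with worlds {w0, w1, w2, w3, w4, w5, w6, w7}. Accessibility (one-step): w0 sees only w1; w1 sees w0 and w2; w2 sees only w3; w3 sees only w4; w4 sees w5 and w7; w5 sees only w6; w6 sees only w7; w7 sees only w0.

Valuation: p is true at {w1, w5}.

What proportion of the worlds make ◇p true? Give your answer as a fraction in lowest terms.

1/4

w0: successors {w1}; p there: w1:T. ✓
w1: successors {w0, w2}; p there: w0:F, w2:F. ✗
w2: successors {w3}; p there: w3:F. ✗
w3: successors {w4}; p there: w4:F. ✗
w4: successors {w5, w7}; p there: w5:T, w7:F. ✓
w5: successors {w6}; p there: w6:F. ✗
w6: successors {w7}; p there: w7:F. ✗
w7: successors {w0}; p there: w0:F. ✗
That's 2 of 8 worlds, so 2/8 = 1/4.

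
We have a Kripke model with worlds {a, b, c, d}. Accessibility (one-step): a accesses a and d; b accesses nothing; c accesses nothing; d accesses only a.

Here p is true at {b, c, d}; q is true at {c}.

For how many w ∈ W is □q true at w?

2

a: successors {a, d}; q there: a:F, d:F. ✗
b: no successors, so □q holds vacuously. ✓
c: no successors, so □q holds vacuously. ✓
d: successors {a}; q there: a:F. ✗
Satisfying worlds: {b, c}.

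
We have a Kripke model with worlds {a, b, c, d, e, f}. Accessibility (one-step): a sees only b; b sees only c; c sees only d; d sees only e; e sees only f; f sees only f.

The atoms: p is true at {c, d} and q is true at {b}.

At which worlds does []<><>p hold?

a: successors {b}; <><>p there: b:T. ✓
b: successors {c}; <><>p there: c:F. ✗
c: successors {d}; <><>p there: d:F. ✗
d: successors {e}; <><>p there: e:F. ✗
e: successors {f}; <><>p there: f:F. ✗
f: successors {f}; <><>p there: f:F. ✗

{a}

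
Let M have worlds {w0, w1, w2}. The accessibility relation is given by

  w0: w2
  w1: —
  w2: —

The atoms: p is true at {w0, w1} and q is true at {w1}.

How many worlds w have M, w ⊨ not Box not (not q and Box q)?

1

w0: Box not (not q and Box q) is F. ✓
w1: Box not (not q and Box q) is T. ✗
w2: Box not (not q and Box q) is T. ✗
Satisfying worlds: {w0}.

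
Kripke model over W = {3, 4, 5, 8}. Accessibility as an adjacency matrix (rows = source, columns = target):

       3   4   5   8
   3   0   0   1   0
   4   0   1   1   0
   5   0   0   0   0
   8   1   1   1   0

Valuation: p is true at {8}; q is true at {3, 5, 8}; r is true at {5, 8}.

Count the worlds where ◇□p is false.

1

3: successors {5}; □p there: 5:T. ✓
4: successors {4, 5}; □p there: 4:F, 5:T. ✓
5: no successors, so ◇□p fails. ✗
8: successors {3, 4, 5}; □p there: 3:F, 4:F, 5:T. ✓
Satisfying worlds: {3, 4, 8}.
So ◇□p fails at the other 1 world.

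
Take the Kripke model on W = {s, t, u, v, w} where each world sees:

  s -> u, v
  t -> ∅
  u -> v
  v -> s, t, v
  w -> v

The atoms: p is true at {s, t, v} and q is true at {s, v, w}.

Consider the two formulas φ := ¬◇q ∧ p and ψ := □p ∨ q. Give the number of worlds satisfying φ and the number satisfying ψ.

1 and 5

For ¬◇q ∧ p:
s: ¬◇q is F, p is T. ✗
t: ¬◇q is T, p is T. ✓
u: ¬◇q is F, p is F. ✗
v: ¬◇q is F, p is T. ✗
w: ¬◇q is F, p is F. ✗
— 1 world.
For □p ∨ q:
s: □p is F, q is T. ✓
t: □p is T, q is F. ✓
u: □p is T, q is F. ✓
v: □p is T, q is T. ✓
w: □p is T, q is T. ✓
— 5 worlds.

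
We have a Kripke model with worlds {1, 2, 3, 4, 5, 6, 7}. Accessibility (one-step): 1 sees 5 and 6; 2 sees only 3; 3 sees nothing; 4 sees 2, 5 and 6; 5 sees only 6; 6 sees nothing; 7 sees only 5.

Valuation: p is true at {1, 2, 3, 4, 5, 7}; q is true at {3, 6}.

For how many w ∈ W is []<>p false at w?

1: successors {5, 6}; <>p there: 5:F, 6:F. ✗
2: successors {3}; <>p there: 3:F. ✗
3: no successors, so []<>p holds vacuously. ✓
4: successors {2, 5, 6}; <>p there: 2:T, 5:F, 6:F. ✗
5: successors {6}; <>p there: 6:F. ✗
6: no successors, so []<>p holds vacuously. ✓
7: successors {5}; <>p there: 5:F. ✗
Satisfying worlds: {3, 6}.
So []<>p fails at the other 5 worlds.

5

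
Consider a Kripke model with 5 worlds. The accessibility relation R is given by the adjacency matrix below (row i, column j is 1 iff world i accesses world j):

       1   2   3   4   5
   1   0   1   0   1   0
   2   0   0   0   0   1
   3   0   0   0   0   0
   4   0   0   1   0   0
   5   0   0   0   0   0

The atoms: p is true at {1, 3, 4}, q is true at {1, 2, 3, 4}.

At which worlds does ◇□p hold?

1: successors {2, 4}; □p there: 2:F, 4:T. ✓
2: successors {5}; □p there: 5:T. ✓
3: no successors, so ◇□p fails. ✗
4: successors {3}; □p there: 3:T. ✓
5: no successors, so ◇□p fails. ✗

{1, 2, 4}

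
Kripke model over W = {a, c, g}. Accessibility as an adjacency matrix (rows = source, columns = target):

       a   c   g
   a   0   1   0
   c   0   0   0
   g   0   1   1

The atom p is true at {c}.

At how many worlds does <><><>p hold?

1

a: successors {c}; <><>p there: c:F. ✗
c: no successors, so <><><>p fails. ✗
g: successors {c, g}; <><>p there: c:F, g:T. ✓
Satisfying worlds: {g}.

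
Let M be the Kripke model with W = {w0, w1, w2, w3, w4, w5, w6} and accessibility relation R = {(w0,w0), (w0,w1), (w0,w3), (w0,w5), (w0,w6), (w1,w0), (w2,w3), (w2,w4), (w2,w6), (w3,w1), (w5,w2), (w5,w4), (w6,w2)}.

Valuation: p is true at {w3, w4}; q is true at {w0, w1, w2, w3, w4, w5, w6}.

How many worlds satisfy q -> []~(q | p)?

w0: q is T, []~(q | p) is F. ✗
w1: q is T, []~(q | p) is F. ✗
w2: q is T, []~(q | p) is F. ✗
w3: q is T, []~(q | p) is F. ✗
w4: q is T, []~(q | p) is T. ✓
w5: q is T, []~(q | p) is F. ✗
w6: q is T, []~(q | p) is F. ✗
Satisfying worlds: {w4}.

1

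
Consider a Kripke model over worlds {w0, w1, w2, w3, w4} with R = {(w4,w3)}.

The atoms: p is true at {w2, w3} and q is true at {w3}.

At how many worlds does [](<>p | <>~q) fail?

1

w0: no successors, so [](<>p | <>~q) holds vacuously. ✓
w1: no successors, so [](<>p | <>~q) holds vacuously. ✓
w2: no successors, so [](<>p | <>~q) holds vacuously. ✓
w3: no successors, so [](<>p | <>~q) holds vacuously. ✓
w4: successors {w3}; <>p | <>~q there: w3:F. ✗
Satisfying worlds: {w0, w1, w2, w3}.
So [](<>p | <>~q) fails at the other 1 world.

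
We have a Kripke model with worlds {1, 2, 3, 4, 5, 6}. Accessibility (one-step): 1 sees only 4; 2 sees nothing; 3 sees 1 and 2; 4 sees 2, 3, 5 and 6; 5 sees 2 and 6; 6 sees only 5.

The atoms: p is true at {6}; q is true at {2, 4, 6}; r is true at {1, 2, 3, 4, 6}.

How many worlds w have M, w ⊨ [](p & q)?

1: successors {4}; p & q there: 4:F. ✗
2: no successors, so [](p & q) holds vacuously. ✓
3: successors {1, 2}; p & q there: 1:F, 2:F. ✗
4: successors {2, 3, 5, 6}; p & q there: 2:F, 3:F, 5:F, 6:T. ✗
5: successors {2, 6}; p & q there: 2:F, 6:T. ✗
6: successors {5}; p & q there: 5:F. ✗
Satisfying worlds: {2}.

1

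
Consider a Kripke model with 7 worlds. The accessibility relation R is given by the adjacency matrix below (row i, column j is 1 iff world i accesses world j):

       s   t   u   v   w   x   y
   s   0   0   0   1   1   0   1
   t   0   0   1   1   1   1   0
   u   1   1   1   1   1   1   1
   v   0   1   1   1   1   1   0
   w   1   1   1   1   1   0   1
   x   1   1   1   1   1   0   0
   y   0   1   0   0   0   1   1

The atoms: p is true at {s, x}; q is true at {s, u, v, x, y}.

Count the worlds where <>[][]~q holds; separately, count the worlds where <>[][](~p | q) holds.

0 and 7

For <>[][]~q:
s: successors {v, w, y}; [][]~q there: v:F, w:F, y:F. ✗
t: successors {u, v, w, x}; [][]~q there: u:F, v:F, w:F, x:F. ✗
u: successors {s, t, u, v, w, x, y}; [][]~q there: s:F, t:F, u:F, v:F, w:F, x:F, y:F. ✗
v: successors {t, u, v, w, x}; [][]~q there: t:F, u:F, v:F, w:F, x:F. ✗
w: successors {s, t, u, v, w, y}; [][]~q there: s:F, t:F, u:F, v:F, w:F, y:F. ✗
x: successors {s, t, u, v, w}; [][]~q there: s:F, t:F, u:F, v:F, w:F. ✗
y: successors {t, x, y}; [][]~q there: t:F, x:F, y:F. ✗
— 0 worlds.
For <>[][](~p | q):
s: successors {v, w, y}; [][](~p | q) there: v:T, w:T, y:T. ✓
t: successors {u, v, w, x}; [][](~p | q) there: u:T, v:T, w:T, x:T. ✓
u: successors {s, t, u, v, w, x, y}; [][](~p | q) there: s:T, t:T, u:T, v:T, w:T, x:T, y:T. ✓
v: successors {t, u, v, w, x}; [][](~p | q) there: t:T, u:T, v:T, w:T, x:T. ✓
w: successors {s, t, u, v, w, y}; [][](~p | q) there: s:T, t:T, u:T, v:T, w:T, y:T. ✓
x: successors {s, t, u, v, w}; [][](~p | q) there: s:T, t:T, u:T, v:T, w:T. ✓
y: successors {t, x, y}; [][](~p | q) there: t:T, x:T, y:T. ✓
— 7 worlds.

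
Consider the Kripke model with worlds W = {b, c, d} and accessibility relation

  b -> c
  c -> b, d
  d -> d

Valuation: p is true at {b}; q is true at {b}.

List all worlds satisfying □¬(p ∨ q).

{b, d}

b: successors {c}; ¬(p ∨ q) there: c:T. ✓
c: successors {b, d}; ¬(p ∨ q) there: b:F, d:T. ✗
d: successors {d}; ¬(p ∨ q) there: d:T. ✓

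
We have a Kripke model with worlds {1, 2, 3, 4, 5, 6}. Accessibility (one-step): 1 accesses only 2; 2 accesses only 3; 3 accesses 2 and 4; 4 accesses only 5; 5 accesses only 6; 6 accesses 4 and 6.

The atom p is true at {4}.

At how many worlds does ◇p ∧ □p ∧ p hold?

1: ◇p ∧ □p is F, p is F. ✗
2: ◇p ∧ □p is F, p is F. ✗
3: ◇p ∧ □p is F, p is F. ✗
4: ◇p ∧ □p is F, p is T. ✗
5: ◇p ∧ □p is F, p is F. ✗
6: ◇p ∧ □p is F, p is F. ✗
Satisfying worlds: ∅.

0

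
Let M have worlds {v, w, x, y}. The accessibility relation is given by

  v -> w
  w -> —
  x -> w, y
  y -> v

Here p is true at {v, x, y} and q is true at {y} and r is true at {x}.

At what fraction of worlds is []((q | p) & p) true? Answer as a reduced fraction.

v: successors {w}; (q | p) & p there: w:F. ✗
w: no successors, so []((q | p) & p) holds vacuously. ✓
x: successors {w, y}; (q | p) & p there: w:F, y:T. ✗
y: successors {v}; (q | p) & p there: v:T. ✓
That's 2 of 4 worlds, so 2/4 = 1/2.

1/2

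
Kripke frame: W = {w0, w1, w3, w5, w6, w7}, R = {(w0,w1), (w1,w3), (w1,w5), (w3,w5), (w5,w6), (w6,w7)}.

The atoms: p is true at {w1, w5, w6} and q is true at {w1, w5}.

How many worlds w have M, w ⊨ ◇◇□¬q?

w0: successors {w1}; ◇□¬q there: w1:T. ✓
w1: successors {w3, w5}; ◇□¬q there: w3:T, w5:T. ✓
w3: successors {w5}; ◇□¬q there: w5:T. ✓
w5: successors {w6}; ◇□¬q there: w6:T. ✓
w6: successors {w7}; ◇□¬q there: w7:F. ✗
w7: no successors, so ◇◇□¬q fails. ✗
Satisfying worlds: {w0, w1, w3, w5}.

4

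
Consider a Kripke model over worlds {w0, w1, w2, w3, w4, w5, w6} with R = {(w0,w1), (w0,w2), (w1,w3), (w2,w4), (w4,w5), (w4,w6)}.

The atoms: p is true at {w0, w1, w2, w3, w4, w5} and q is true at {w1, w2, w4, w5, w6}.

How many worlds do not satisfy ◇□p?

w0: successors {w1, w2}; □p there: w1:T, w2:T. ✓
w1: successors {w3}; □p there: w3:T. ✓
w2: successors {w4}; □p there: w4:F. ✗
w3: no successors, so ◇□p fails. ✗
w4: successors {w5, w6}; □p there: w5:T, w6:T. ✓
w5: no successors, so ◇□p fails. ✗
w6: no successors, so ◇□p fails. ✗
Satisfying worlds: {w0, w1, w4}.
So ◇□p fails at the other 4 worlds.

4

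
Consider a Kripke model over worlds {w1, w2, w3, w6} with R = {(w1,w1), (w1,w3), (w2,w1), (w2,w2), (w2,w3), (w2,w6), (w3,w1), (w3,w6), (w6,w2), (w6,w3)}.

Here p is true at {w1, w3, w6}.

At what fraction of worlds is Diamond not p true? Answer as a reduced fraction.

w1: successors {w1, w3}; not p there: w1:F, w3:F. ✗
w2: successors {w1, w2, w3, w6}; not p there: w1:F, w2:T, w3:F, w6:F. ✓
w3: successors {w1, w6}; not p there: w1:F, w6:F. ✗
w6: successors {w2, w3}; not p there: w2:T, w3:F. ✓
That's 2 of 4 worlds, so 2/4 = 1/2.

1/2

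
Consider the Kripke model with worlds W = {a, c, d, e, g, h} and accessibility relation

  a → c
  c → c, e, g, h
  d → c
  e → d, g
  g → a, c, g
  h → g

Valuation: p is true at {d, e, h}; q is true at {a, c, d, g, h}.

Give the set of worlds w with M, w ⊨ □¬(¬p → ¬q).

{a, d, g, h}

a: successors {c}; ¬(¬p → ¬q) there: c:T. ✓
c: successors {c, e, g, h}; ¬(¬p → ¬q) there: c:T, e:F, g:T, h:F. ✗
d: successors {c}; ¬(¬p → ¬q) there: c:T. ✓
e: successors {d, g}; ¬(¬p → ¬q) there: d:F, g:T. ✗
g: successors {a, c, g}; ¬(¬p → ¬q) there: a:T, c:T, g:T. ✓
h: successors {g}; ¬(¬p → ¬q) there: g:T. ✓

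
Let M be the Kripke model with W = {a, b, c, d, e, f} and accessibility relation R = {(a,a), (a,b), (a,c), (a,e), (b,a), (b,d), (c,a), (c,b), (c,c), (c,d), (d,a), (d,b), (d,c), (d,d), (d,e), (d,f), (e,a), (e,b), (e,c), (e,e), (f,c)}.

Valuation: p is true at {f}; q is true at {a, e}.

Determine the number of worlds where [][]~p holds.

3

a: successors {a, b, c, e}; []~p there: a:T, b:T, c:T, e:T. ✓
b: successors {a, d}; []~p there: a:T, d:F. ✗
c: successors {a, b, c, d}; []~p there: a:T, b:T, c:T, d:F. ✗
d: successors {a, b, c, d, e, f}; []~p there: a:T, b:T, c:T, d:F, e:T, f:T. ✗
e: successors {a, b, c, e}; []~p there: a:T, b:T, c:T, e:T. ✓
f: successors {c}; []~p there: c:T. ✓
Satisfying worlds: {a, e, f}.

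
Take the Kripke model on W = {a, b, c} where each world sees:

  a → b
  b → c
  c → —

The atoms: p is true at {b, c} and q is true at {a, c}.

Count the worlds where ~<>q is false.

a: <>q is F. ✓
b: <>q is T. ✗
c: <>q is F. ✓
Satisfying worlds: {a, c}.
So ~<>q fails at the other 1 world.

1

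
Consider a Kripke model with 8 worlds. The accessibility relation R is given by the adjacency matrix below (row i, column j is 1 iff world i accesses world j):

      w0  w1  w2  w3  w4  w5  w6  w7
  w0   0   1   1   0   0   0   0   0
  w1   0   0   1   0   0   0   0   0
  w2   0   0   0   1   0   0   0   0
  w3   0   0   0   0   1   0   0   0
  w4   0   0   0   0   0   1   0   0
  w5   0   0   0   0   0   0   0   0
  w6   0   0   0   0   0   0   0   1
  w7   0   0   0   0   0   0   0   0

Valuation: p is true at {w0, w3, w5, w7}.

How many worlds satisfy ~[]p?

3

w0: []p is F. ✓
w1: []p is F. ✓
w2: []p is T. ✗
w3: []p is F. ✓
w4: []p is T. ✗
w5: []p is T. ✗
w6: []p is T. ✗
w7: []p is T. ✗
Satisfying worlds: {w0, w1, w3}.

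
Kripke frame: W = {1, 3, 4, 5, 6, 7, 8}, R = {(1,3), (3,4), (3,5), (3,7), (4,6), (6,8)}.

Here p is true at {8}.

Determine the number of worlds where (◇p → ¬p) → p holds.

1

1: ◇p → ¬p is T, p is F. ✗
3: ◇p → ¬p is T, p is F. ✗
4: ◇p → ¬p is T, p is F. ✗
5: ◇p → ¬p is T, p is F. ✗
6: ◇p → ¬p is T, p is F. ✗
7: ◇p → ¬p is T, p is F. ✗
8: ◇p → ¬p is T, p is T. ✓
Satisfying worlds: {8}.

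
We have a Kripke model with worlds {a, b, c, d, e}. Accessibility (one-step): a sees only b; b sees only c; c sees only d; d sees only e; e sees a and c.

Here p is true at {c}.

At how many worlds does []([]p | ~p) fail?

2

a: successors {b}; []p | ~p there: b:T. ✓
b: successors {c}; []p | ~p there: c:F. ✗
c: successors {d}; []p | ~p there: d:T. ✓
d: successors {e}; []p | ~p there: e:T. ✓
e: successors {a, c}; []p | ~p there: a:T, c:F. ✗
Satisfying worlds: {a, c, d}.
So []([]p | ~p) fails at the other 2 worlds.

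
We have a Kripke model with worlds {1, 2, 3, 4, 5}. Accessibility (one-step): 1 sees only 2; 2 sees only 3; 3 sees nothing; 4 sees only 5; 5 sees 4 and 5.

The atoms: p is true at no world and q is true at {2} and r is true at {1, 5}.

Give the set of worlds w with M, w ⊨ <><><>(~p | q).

1: successors {2}; <><>(~p | q) there: 2:F. ✗
2: successors {3}; <><>(~p | q) there: 3:F. ✗
3: no successors, so <><><>(~p | q) fails. ✗
4: successors {5}; <><>(~p | q) there: 5:T. ✓
5: successors {4, 5}; <><>(~p | q) there: 4:T, 5:T. ✓

{4, 5}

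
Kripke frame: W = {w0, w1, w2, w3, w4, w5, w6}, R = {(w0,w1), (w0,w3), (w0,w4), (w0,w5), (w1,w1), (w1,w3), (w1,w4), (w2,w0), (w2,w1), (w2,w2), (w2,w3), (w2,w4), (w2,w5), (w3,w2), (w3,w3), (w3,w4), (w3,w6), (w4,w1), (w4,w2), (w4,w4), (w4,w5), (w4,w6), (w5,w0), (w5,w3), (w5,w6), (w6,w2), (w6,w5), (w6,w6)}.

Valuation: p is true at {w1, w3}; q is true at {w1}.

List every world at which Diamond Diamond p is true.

{w0, w1, w2, w3, w4, w5, w6}

w0: successors {w1, w3, w4, w5}; Diamond p there: w1:T, w3:T, w4:T, w5:T. ✓
w1: successors {w1, w3, w4}; Diamond p there: w1:T, w3:T, w4:T. ✓
w2: successors {w0, w1, w2, w3, w4, w5}; Diamond p there: w0:T, w1:T, w2:T, w3:T, w4:T, w5:T. ✓
w3: successors {w2, w3, w4, w6}; Diamond p there: w2:T, w3:T, w4:T, w6:F. ✓
w4: successors {w1, w2, w4, w5, w6}; Diamond p there: w1:T, w2:T, w4:T, w5:T, w6:F. ✓
w5: successors {w0, w3, w6}; Diamond p there: w0:T, w3:T, w6:F. ✓
w6: successors {w2, w5, w6}; Diamond p there: w2:T, w5:T, w6:F. ✓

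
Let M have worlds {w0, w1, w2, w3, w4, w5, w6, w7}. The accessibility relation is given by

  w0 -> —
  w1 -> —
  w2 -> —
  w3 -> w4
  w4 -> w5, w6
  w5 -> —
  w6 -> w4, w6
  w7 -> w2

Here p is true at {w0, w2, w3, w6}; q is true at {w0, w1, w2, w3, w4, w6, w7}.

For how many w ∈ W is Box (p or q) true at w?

7

w0: no successors, so Box (p or q) holds vacuously. ✓
w1: no successors, so Box (p or q) holds vacuously. ✓
w2: no successors, so Box (p or q) holds vacuously. ✓
w3: successors {w4}; p or q there: w4:T. ✓
w4: successors {w5, w6}; p or q there: w5:F, w6:T. ✗
w5: no successors, so Box (p or q) holds vacuously. ✓
w6: successors {w4, w6}; p or q there: w4:T, w6:T. ✓
w7: successors {w2}; p or q there: w2:T. ✓
Satisfying worlds: {w0, w1, w2, w3, w5, w6, w7}.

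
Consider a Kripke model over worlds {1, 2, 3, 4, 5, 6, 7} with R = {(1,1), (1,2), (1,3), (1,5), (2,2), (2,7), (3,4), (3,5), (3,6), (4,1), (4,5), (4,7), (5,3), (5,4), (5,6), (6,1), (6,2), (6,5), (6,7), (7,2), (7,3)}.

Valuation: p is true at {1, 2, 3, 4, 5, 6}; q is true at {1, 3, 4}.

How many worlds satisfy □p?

1: successors {1, 2, 3, 5}; p there: 1:T, 2:T, 3:T, 5:T. ✓
2: successors {2, 7}; p there: 2:T, 7:F. ✗
3: successors {4, 5, 6}; p there: 4:T, 5:T, 6:T. ✓
4: successors {1, 5, 7}; p there: 1:T, 5:T, 7:F. ✗
5: successors {3, 4, 6}; p there: 3:T, 4:T, 6:T. ✓
6: successors {1, 2, 5, 7}; p there: 1:T, 2:T, 5:T, 7:F. ✗
7: successors {2, 3}; p there: 2:T, 3:T. ✓
Satisfying worlds: {1, 3, 5, 7}.

4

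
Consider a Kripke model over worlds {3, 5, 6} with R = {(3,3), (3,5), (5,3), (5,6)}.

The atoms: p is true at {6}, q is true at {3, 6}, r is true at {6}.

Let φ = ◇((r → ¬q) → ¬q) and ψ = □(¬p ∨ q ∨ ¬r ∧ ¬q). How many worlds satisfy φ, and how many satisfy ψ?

2 and 3

For ◇((r → ¬q) → ¬q):
3: successors {3, 5}; (r → ¬q) → ¬q there: 3:F, 5:T. ✓
5: successors {3, 6}; (r → ¬q) → ¬q there: 3:F, 6:T. ✓
6: no successors, so ◇((r → ¬q) → ¬q) fails. ✗
— 2 worlds.
For □(¬p ∨ q ∨ ¬r ∧ ¬q):
3: successors {3, 5}; ¬p ∨ q ∨ ¬r ∧ ¬q there: 3:T, 5:T. ✓
5: successors {3, 6}; ¬p ∨ q ∨ ¬r ∧ ¬q there: 3:T, 6:T. ✓
6: no successors, so □(¬p ∨ q ∨ ¬r ∧ ¬q) holds vacuously. ✓
— 3 worlds.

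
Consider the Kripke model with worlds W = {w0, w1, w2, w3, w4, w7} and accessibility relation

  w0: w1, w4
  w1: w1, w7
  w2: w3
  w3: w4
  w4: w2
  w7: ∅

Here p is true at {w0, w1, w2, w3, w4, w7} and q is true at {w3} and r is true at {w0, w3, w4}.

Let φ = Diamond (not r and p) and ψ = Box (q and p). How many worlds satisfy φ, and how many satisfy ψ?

For Diamond (not r and p):
w0: successors {w1, w4}; not r and p there: w1:T, w4:F. ✓
w1: successors {w1, w7}; not r and p there: w1:T, w7:T. ✓
w2: successors {w3}; not r and p there: w3:F. ✗
w3: successors {w4}; not r and p there: w4:F. ✗
w4: successors {w2}; not r and p there: w2:T. ✓
w7: no successors, so Diamond (not r and p) fails. ✗
— 3 worlds.
For Box (q and p):
w0: successors {w1, w4}; q and p there: w1:F, w4:F. ✗
w1: successors {w1, w7}; q and p there: w1:F, w7:F. ✗
w2: successors {w3}; q and p there: w3:T. ✓
w3: successors {w4}; q and p there: w4:F. ✗
w4: successors {w2}; q and p there: w2:F. ✗
w7: no successors, so Box (q and p) holds vacuously. ✓
— 2 worlds.

3 and 2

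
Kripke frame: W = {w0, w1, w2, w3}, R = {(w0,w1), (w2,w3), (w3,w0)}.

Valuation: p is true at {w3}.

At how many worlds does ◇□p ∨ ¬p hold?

w0: ◇□p is T, ¬p is T. ✓
w1: ◇□p is F, ¬p is T. ✓
w2: ◇□p is F, ¬p is T. ✓
w3: ◇□p is F, ¬p is F. ✗
Satisfying worlds: {w0, w1, w2}.

3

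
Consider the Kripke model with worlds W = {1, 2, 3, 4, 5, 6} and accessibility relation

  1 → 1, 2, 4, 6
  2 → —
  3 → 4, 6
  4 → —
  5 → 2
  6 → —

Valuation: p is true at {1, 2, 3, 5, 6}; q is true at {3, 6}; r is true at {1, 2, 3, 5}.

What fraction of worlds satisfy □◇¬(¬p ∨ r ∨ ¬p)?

1: successors {1, 2, 4, 6}; ◇¬(¬p ∨ r ∨ ¬p) there: 1:T, 2:F, 4:F, 6:F. ✗
2: no successors, so □◇¬(¬p ∨ r ∨ ¬p) holds vacuously. ✓
3: successors {4, 6}; ◇¬(¬p ∨ r ∨ ¬p) there: 4:F, 6:F. ✗
4: no successors, so □◇¬(¬p ∨ r ∨ ¬p) holds vacuously. ✓
5: successors {2}; ◇¬(¬p ∨ r ∨ ¬p) there: 2:F. ✗
6: no successors, so □◇¬(¬p ∨ r ∨ ¬p) holds vacuously. ✓
That's 3 of 6 worlds, so 3/6 = 1/2.

1/2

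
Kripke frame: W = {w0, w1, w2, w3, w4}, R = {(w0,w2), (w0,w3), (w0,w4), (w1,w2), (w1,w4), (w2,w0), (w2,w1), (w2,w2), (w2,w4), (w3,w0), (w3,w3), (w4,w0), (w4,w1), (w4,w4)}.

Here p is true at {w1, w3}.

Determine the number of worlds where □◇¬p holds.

5

w0: successors {w2, w3, w4}; ◇¬p there: w2:T, w3:T, w4:T. ✓
w1: successors {w2, w4}; ◇¬p there: w2:T, w4:T. ✓
w2: successors {w0, w1, w2, w4}; ◇¬p there: w0:T, w1:T, w2:T, w4:T. ✓
w3: successors {w0, w3}; ◇¬p there: w0:T, w3:T. ✓
w4: successors {w0, w1, w4}; ◇¬p there: w0:T, w1:T, w4:T. ✓
Satisfying worlds: {w0, w1, w2, w3, w4}.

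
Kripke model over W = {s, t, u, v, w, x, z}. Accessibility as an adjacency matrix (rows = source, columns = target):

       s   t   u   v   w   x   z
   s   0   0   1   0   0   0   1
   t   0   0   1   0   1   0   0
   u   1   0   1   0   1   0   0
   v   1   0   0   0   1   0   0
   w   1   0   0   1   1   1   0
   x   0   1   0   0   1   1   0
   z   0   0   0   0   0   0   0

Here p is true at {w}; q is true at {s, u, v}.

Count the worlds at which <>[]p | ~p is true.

6

s: <>[]p is T, ~p is T. ✓
t: <>[]p is F, ~p is T. ✓
u: <>[]p is F, ~p is T. ✓
v: <>[]p is F, ~p is T. ✓
w: <>[]p is F, ~p is F. ✗
x: <>[]p is F, ~p is T. ✓
z: <>[]p is F, ~p is T. ✓
Satisfying worlds: {s, t, u, v, x, z}.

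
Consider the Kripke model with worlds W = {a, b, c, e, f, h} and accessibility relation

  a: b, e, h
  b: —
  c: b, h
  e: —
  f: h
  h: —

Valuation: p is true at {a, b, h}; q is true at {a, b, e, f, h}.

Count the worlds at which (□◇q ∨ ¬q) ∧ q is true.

3

a: □◇q ∨ ¬q is F, q is T. ✗
b: □◇q ∨ ¬q is T, q is T. ✓
c: □◇q ∨ ¬q is T, q is F. ✗
e: □◇q ∨ ¬q is T, q is T. ✓
f: □◇q ∨ ¬q is F, q is T. ✗
h: □◇q ∨ ¬q is T, q is T. ✓
Satisfying worlds: {b, e, h}.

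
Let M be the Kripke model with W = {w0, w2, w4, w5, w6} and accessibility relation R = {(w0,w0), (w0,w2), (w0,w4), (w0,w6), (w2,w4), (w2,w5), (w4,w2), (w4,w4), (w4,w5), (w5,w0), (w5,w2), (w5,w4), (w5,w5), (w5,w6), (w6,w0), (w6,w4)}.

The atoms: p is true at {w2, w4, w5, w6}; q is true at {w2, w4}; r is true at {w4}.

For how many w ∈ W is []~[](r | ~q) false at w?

w0: successors {w0, w2, w4, w6}; ~[](r | ~q) there: w0:T, w2:F, w4:T, w6:F. ✗
w2: successors {w4, w5}; ~[](r | ~q) there: w4:T, w5:T. ✓
w4: successors {w2, w4, w5}; ~[](r | ~q) there: w2:F, w4:T, w5:T. ✗
w5: successors {w0, w2, w4, w5, w6}; ~[](r | ~q) there: w0:T, w2:F, w4:T, w5:T, w6:F. ✗
w6: successors {w0, w4}; ~[](r | ~q) there: w0:T, w4:T. ✓
Satisfying worlds: {w2, w6}.
So []~[](r | ~q) fails at the other 3 worlds.

3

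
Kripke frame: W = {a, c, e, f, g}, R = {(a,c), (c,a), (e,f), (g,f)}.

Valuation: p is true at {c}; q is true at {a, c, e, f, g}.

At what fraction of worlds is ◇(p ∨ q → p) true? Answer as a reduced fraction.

1/5

a: successors {c}; p ∨ q → p there: c:T. ✓
c: successors {a}; p ∨ q → p there: a:F. ✗
e: successors {f}; p ∨ q → p there: f:F. ✗
f: no successors, so ◇(p ∨ q → p) fails. ✗
g: successors {f}; p ∨ q → p there: f:F. ✗
That's 1 of 5 worlds, so 1/5.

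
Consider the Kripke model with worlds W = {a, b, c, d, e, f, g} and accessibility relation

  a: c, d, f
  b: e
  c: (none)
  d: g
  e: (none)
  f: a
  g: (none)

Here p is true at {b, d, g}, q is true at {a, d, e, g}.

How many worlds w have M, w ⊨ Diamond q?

a: successors {c, d, f}; q there: c:F, d:T, f:F. ✓
b: successors {e}; q there: e:T. ✓
c: no successors, so Diamond q fails. ✗
d: successors {g}; q there: g:T. ✓
e: no successors, so Diamond q fails. ✗
f: successors {a}; q there: a:T. ✓
g: no successors, so Diamond q fails. ✗
Satisfying worlds: {a, b, d, f}.

4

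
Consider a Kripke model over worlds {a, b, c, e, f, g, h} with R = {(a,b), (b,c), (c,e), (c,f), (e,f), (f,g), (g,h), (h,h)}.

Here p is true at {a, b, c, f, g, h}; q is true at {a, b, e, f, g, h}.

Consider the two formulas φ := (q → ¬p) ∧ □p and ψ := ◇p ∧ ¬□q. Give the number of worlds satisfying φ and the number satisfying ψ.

For (q → ¬p) ∧ □p:
a: q → ¬p is F, □p is T. ✗
b: q → ¬p is F, □p is T. ✗
c: q → ¬p is T, □p is F. ✗
e: q → ¬p is T, □p is T. ✓
f: q → ¬p is F, □p is T. ✗
g: q → ¬p is F, □p is T. ✗
h: q → ¬p is F, □p is T. ✗
— 1 world.
For ◇p ∧ ¬□q:
a: ◇p is T, ¬□q is F. ✗
b: ◇p is T, ¬□q is T. ✓
c: ◇p is T, ¬□q is F. ✗
e: ◇p is T, ¬□q is F. ✗
f: ◇p is T, ¬□q is F. ✗
g: ◇p is T, ¬□q is F. ✗
h: ◇p is T, ¬□q is F. ✗
— 1 world.

1 and 1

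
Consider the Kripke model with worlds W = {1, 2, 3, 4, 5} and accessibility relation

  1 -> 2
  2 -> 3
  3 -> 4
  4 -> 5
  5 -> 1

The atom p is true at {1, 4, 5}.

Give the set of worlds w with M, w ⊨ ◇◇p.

{2, 3, 4}

1: successors {2}; ◇p there: 2:F. ✗
2: successors {3}; ◇p there: 3:T. ✓
3: successors {4}; ◇p there: 4:T. ✓
4: successors {5}; ◇p there: 5:T. ✓
5: successors {1}; ◇p there: 1:F. ✗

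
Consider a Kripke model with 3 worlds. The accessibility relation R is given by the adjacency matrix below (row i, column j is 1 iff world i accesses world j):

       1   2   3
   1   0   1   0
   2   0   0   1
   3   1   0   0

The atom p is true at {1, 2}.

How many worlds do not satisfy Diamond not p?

2

1: successors {2}; not p there: 2:F. ✗
2: successors {3}; not p there: 3:T. ✓
3: successors {1}; not p there: 1:F. ✗
Satisfying worlds: {2}.
So Diamond not p fails at the other 2 worlds.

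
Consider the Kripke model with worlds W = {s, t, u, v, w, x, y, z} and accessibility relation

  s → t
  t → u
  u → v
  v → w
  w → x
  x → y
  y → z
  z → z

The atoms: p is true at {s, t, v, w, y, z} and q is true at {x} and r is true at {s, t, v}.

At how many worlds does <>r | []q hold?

3

s: <>r is T, []q is F. ✓
t: <>r is F, []q is F. ✗
u: <>r is T, []q is F. ✓
v: <>r is F, []q is F. ✗
w: <>r is F, []q is T. ✓
x: <>r is F, []q is F. ✗
y: <>r is F, []q is F. ✗
z: <>r is F, []q is F. ✗
Satisfying worlds: {s, u, w}.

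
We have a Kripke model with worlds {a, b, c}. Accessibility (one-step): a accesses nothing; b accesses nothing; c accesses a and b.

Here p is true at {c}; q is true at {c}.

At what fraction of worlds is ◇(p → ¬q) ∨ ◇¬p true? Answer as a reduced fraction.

a: ◇(p → ¬q) is F, ◇¬p is F. ✗
b: ◇(p → ¬q) is F, ◇¬p is F. ✗
c: ◇(p → ¬q) is T, ◇¬p is T. ✓
That's 1 of 3 worlds, so 1/3.

1/3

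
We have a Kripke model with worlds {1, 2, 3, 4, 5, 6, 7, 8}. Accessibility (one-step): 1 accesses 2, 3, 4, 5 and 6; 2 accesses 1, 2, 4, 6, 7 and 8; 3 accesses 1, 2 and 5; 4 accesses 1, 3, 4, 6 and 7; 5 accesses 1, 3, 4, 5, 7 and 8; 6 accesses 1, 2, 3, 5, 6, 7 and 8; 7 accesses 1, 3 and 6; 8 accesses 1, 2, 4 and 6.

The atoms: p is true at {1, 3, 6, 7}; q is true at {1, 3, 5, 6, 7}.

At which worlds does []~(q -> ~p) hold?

1: successors {2, 3, 4, 5, 6}; ~(q -> ~p) there: 2:F, 3:T, 4:F, 5:F, 6:T. ✗
2: successors {1, 2, 4, 6, 7, 8}; ~(q -> ~p) there: 1:T, 2:F, 4:F, 6:T, 7:T, 8:F. ✗
3: successors {1, 2, 5}; ~(q -> ~p) there: 1:T, 2:F, 5:F. ✗
4: successors {1, 3, 4, 6, 7}; ~(q -> ~p) there: 1:T, 3:T, 4:F, 6:T, 7:T. ✗
5: successors {1, 3, 4, 5, 7, 8}; ~(q -> ~p) there: 1:T, 3:T, 4:F, 5:F, 7:T, 8:F. ✗
6: successors {1, 2, 3, 5, 6, 7, 8}; ~(q -> ~p) there: 1:T, 2:F, 3:T, 5:F, 6:T, 7:T, 8:F. ✗
7: successors {1, 3, 6}; ~(q -> ~p) there: 1:T, 3:T, 6:T. ✓
8: successors {1, 2, 4, 6}; ~(q -> ~p) there: 1:T, 2:F, 4:F, 6:T. ✗

{7}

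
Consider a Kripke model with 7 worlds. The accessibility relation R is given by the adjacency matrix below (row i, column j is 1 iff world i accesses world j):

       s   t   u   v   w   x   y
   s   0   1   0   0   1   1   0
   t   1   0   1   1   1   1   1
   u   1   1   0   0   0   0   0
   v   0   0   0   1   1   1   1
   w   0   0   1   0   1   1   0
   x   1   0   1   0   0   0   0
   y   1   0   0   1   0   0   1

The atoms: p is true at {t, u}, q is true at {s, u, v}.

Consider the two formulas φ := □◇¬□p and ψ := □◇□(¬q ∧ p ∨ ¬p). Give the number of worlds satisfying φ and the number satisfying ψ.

7 and 3

For □◇¬□p:
s: successors {t, w, x}; ◇¬□p there: t:T, w:T, x:T. ✓
t: successors {s, u, v, w, x, y}; ◇¬□p there: s:T, u:T, v:T, w:T, x:T, y:T. ✓
u: successors {s, t}; ◇¬□p there: s:T, t:T. ✓
v: successors {v, w, x, y}; ◇¬□p there: v:T, w:T, x:T, y:T. ✓
w: successors {u, w, x}; ◇¬□p there: u:T, w:T, x:T. ✓
x: successors {s, u}; ◇¬□p there: s:T, u:T. ✓
y: successors {s, v, y}; ◇¬□p there: s:T, v:T, y:T. ✓
— 7 worlds.
For □◇□(¬q ∧ p ∨ ¬p):
s: successors {t, w, x}; ◇□(¬q ∧ p ∨ ¬p) there: t:T, w:T, x:T. ✓
t: successors {s, u, v, w, x, y}; ◇□(¬q ∧ p ∨ ¬p) there: s:F, u:T, v:T, w:T, x:T, y:T. ✗
u: successors {s, t}; ◇□(¬q ∧ p ∨ ¬p) there: s:F, t:T. ✗
v: successors {v, w, x, y}; ◇□(¬q ∧ p ∨ ¬p) there: v:T, w:T, x:T, y:T. ✓
w: successors {u, w, x}; ◇□(¬q ∧ p ∨ ¬p) there: u:T, w:T, x:T. ✓
x: successors {s, u}; ◇□(¬q ∧ p ∨ ¬p) there: s:F, u:T. ✗
y: successors {s, v, y}; ◇□(¬q ∧ p ∨ ¬p) there: s:F, v:T, y:T. ✗
— 3 worlds.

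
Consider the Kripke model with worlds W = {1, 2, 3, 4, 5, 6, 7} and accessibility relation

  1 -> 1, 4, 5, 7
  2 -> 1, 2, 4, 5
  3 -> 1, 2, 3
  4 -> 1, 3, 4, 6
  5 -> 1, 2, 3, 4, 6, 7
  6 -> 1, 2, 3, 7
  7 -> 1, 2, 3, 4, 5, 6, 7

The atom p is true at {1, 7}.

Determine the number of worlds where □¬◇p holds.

1: successors {1, 4, 5, 7}; ¬◇p there: 1:F, 4:F, 5:F, 7:F. ✗
2: successors {1, 2, 4, 5}; ¬◇p there: 1:F, 2:F, 4:F, 5:F. ✗
3: successors {1, 2, 3}; ¬◇p there: 1:F, 2:F, 3:F. ✗
4: successors {1, 3, 4, 6}; ¬◇p there: 1:F, 3:F, 4:F, 6:F. ✗
5: successors {1, 2, 3, 4, 6, 7}; ¬◇p there: 1:F, 2:F, 3:F, 4:F, 6:F, 7:F. ✗
6: successors {1, 2, 3, 7}; ¬◇p there: 1:F, 2:F, 3:F, 7:F. ✗
7: successors {1, 2, 3, 4, 5, 6, 7}; ¬◇p there: 1:F, 2:F, 3:F, 4:F, 5:F, 6:F, 7:F. ✗
Satisfying worlds: ∅.

0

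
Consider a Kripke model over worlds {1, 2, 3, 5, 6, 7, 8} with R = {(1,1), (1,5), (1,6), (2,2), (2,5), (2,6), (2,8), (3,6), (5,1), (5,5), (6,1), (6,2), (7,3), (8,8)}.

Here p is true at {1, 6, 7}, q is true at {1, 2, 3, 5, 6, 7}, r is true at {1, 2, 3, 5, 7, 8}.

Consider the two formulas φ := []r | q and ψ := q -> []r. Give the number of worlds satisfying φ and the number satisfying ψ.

7 and 4

For []r | q:
1: []r is F, q is T. ✓
2: []r is F, q is T. ✓
3: []r is F, q is T. ✓
5: []r is T, q is T. ✓
6: []r is T, q is T. ✓
7: []r is T, q is T. ✓
8: []r is T, q is F. ✓
— 7 worlds.
For q -> []r:
1: q is T, []r is F. ✗
2: q is T, []r is F. ✗
3: q is T, []r is F. ✗
5: q is T, []r is T. ✓
6: q is T, []r is T. ✓
7: q is T, []r is T. ✓
8: q is F, []r is T. ✓
— 4 worlds.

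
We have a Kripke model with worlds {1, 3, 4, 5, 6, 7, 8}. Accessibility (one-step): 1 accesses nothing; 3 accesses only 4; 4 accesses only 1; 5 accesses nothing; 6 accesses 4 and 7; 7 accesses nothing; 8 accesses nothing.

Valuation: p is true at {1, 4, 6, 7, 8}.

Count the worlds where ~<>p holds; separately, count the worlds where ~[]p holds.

4 and 0

For ~<>p:
1: <>p is F. ✓
3: <>p is T. ✗
4: <>p is T. ✗
5: <>p is F. ✓
6: <>p is T. ✗
7: <>p is F. ✓
8: <>p is F. ✓
— 4 worlds.
For ~[]p:
1: []p is T. ✗
3: []p is T. ✗
4: []p is T. ✗
5: []p is T. ✗
6: []p is T. ✗
7: []p is T. ✗
8: []p is T. ✗
— 0 worlds.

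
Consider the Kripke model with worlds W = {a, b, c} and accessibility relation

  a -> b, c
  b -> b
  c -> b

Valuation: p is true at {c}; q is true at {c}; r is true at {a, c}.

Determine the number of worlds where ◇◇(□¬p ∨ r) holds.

a: successors {b, c}; ◇(□¬p ∨ r) there: b:T, c:T. ✓
b: successors {b}; ◇(□¬p ∨ r) there: b:T. ✓
c: successors {b}; ◇(□¬p ∨ r) there: b:T. ✓
Satisfying worlds: {a, b, c}.

3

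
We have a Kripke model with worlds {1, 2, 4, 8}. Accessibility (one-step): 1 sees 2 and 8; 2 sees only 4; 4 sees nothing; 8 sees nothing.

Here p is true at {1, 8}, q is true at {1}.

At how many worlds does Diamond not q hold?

2

1: successors {2, 8}; not q there: 2:T, 8:T. ✓
2: successors {4}; not q there: 4:T. ✓
4: no successors, so Diamond not q fails. ✗
8: no successors, so Diamond not q fails. ✗
Satisfying worlds: {1, 2}.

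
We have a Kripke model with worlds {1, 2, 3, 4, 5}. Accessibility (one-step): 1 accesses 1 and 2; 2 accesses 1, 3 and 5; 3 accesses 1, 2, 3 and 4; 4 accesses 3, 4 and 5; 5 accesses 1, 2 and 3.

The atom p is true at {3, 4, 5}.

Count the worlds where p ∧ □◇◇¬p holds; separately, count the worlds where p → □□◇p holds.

For p ∧ □◇◇¬p:
1: p is F, □◇◇¬p is T. ✗
2: p is F, □◇◇¬p is T. ✗
3: p is T, □◇◇¬p is T. ✓
4: p is T, □◇◇¬p is T. ✓
5: p is T, □◇◇¬p is T. ✓
— 3 worlds.
For p → □□◇p:
1: p is F, □□◇p is F. ✓
2: p is F, □□◇p is F. ✓
3: p is T, □□◇p is F. ✗
4: p is T, □□◇p is F. ✗
5: p is T, □□◇p is F. ✗
— 2 worlds.

3 and 2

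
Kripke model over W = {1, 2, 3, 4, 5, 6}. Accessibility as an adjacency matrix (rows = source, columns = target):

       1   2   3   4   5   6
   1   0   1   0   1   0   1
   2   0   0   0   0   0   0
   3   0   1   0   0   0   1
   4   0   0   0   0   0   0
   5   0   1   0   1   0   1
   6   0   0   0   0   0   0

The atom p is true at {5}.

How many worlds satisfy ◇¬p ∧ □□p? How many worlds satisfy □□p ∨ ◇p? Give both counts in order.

For ◇¬p ∧ □□p:
1: ◇¬p is T, □□p is T. ✓
2: ◇¬p is F, □□p is T. ✗
3: ◇¬p is T, □□p is T. ✓
4: ◇¬p is F, □□p is T. ✗
5: ◇¬p is T, □□p is T. ✓
6: ◇¬p is F, □□p is T. ✗
— 3 worlds.
For □□p ∨ ◇p:
1: □□p is T, ◇p is F. ✓
2: □□p is T, ◇p is F. ✓
3: □□p is T, ◇p is F. ✓
4: □□p is T, ◇p is F. ✓
5: □□p is T, ◇p is F. ✓
6: □□p is T, ◇p is F. ✓
— 6 worlds.

3 and 6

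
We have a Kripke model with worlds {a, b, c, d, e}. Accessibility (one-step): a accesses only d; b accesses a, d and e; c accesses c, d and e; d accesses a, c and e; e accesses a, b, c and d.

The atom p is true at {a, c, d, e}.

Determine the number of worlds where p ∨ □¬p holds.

a: p is T, □¬p is F. ✓
b: p is F, □¬p is F. ✗
c: p is T, □¬p is F. ✓
d: p is T, □¬p is F. ✓
e: p is T, □¬p is F. ✓
Satisfying worlds: {a, c, d, e}.

4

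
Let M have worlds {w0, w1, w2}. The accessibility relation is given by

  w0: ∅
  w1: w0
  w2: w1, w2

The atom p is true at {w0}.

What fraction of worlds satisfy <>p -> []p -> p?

2/3

w0: <>p is F, []p -> p is T. ✓
w1: <>p is T, []p -> p is F. ✗
w2: <>p is F, []p -> p is T. ✓
That's 2 of 3 worlds, so 2/3.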